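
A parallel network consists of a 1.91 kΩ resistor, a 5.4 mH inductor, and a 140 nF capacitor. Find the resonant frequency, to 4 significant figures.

5.788 kHz

ω₀ = 1/√(LC) = 1/√(0.0054 × 1.4e-07) = 36370 rad/s
f₀ = ω₀/(2π) = 5.788 kHz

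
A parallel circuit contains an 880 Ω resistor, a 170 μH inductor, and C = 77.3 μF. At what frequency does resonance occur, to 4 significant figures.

ω₀ = 1/√(LC) = 1/√(0.00017 × 7.73e-05) = 8723 rad/s
f₀ = ω₀/(2π) = 1.388 kHz

1.388 kHz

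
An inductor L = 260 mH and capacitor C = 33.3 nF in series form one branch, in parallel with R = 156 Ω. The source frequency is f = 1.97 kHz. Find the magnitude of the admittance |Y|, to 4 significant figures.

6.533 mS

ω = 2πf = 12380 rad/s
X_L = ωL = 3218 Ω
X_C = 1/(ωC) = 2426 Ω
Branch 1: Z₁ = R = 156.0 Ω
Branch 2 (series LC): Z₂ = j(X_L − X_C) = j792.1 Ω
Parallel: Z = Z₁Z₂/(Z₁+Z₂), |Z| = 153.1 Ω, ∠Z = 11.14°
|Y| = 1/|Z| = 6.533 mS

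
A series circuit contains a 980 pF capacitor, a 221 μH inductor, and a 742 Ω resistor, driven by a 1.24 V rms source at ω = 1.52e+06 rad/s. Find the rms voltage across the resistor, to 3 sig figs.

X_L = ωL = 336 Ω
X_C = 1/(ωC) = 671 Ω
Net reactance X = X_L − X_C = -335 Ω
Z = 742 − j335 Ω
|Z| = √(742² + 335²) = 814 Ω
I = V/|Z| = 1.52 mA
V_R = I·|Z_R| = 0.00152 × 742 = 1.13 V

1.13 V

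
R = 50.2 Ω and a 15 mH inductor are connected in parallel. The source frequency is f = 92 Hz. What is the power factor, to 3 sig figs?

0.170

ω = 2πf = 578.1 rad/s
X_L = ωL = 8.67 Ω
Parallel: admittances add. Y = 1/R + 1/(jωL)
Y = (0.0199 − j0.115) S
|Y| = 0.117 S → |Z| = 1/|Y| = 8.54 Ω, ∠Z = −∠Y = 80.2°
cos φ = cos(80.2°) = 0.170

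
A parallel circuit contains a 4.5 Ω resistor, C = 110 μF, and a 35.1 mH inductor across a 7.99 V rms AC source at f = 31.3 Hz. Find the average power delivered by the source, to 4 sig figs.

ω = 2πf = 196.7 rad/s
X_L = ωL = 6.903 Ω
X_C = 1/(ωC) = 46.23 Ω
Parallel: admittances add. Y = 1/R + 1/(jωL) + jωC
Y = (0.2222 − j0.1232) S
|Y| = 0.2541 S → |Z| = 1/|Y| = 3.935 Ω, ∠Z = −∠Y = 29.01°
I = V/|Z| = 2.030 A
P = VI cos φ = 7.99 × 2.030 × cos(29.01°) = 14.19 W

14.19 W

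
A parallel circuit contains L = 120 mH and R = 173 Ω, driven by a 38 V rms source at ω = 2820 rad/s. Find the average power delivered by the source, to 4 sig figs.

X_L = ωL = 338.4 Ω
Parallel: admittances add. Y = 1/R + 1/(jωL)
Y = (0.005780 − j0.002955) S
|Y| = 0.006492 S → |Z| = 1/|Y| = 154.0 Ω, ∠Z = −∠Y = 27.08°
I = V/|Z| = 246.7 mA
P = VI cos φ = 38 × 0.2467 × cos(27.08°) = 8.347 W

8.347 W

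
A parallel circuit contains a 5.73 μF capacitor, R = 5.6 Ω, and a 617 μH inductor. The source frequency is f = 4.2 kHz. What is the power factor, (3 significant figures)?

0.893

ω = 2πf = 26390 rad/s
X_L = ωL = 16.3 Ω
X_C = 1/(ωC) = 6.61 Ω
Parallel: admittances add. Y = 1/R + 1/(jωL) + jωC
Y = (0.179 + j0.0898) S
|Y| = 0.200 S → |Z| = 1/|Y| = 5.00 Ω, ∠Z = −∠Y = -26.7°
cos φ = cos(-26.7°) = 0.893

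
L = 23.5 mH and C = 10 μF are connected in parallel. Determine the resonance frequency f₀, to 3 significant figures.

328 Hz

ω₀ = 1/√(LC) = 1/√(0.0235 × 1e-05) = 2063 rad/s
f₀ = ω₀/(2π) = 328 Hz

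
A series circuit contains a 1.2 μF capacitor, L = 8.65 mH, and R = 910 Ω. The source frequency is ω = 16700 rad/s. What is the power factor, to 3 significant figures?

X_L = ωL = 144 Ω
X_C = 1/(ωC) = 49.9 Ω
Net reactance X = X_L − X_C = 94.6 Ω
Z = 910 + j94.6 Ω
|Z| = √(910² + 94.6²) = 915 Ω
∠Z = arctan(94.6/910) = 5.93°
cos φ = cos(5.93°) = 0.995

0.995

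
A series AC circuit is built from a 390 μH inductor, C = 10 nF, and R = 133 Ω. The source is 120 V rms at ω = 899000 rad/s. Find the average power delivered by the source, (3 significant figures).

25.5 W

X_L = ωL = 351 Ω
X_C = 1/(ωC) = 111 Ω
Net reactance X = X_L − X_C = 239 Ω
Z = 133 + j239 Ω
|Z| = √(133² + 239²) = 274 Ω
∠Z = arctan(239/133) = 60.9°
I = V/|Z| = 438 mA
P = VI cos φ = 120 × 0.438 × cos(60.9°) = 25.5 W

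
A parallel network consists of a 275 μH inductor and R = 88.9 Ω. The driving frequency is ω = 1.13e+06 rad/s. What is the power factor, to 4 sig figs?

X_L = ωL = 310.8 Ω
Parallel: admittances add. Y = 1/R + 1/(jωL)
Y = (0.01125 − j0.003218) S
|Y| = 0.01170 S → |Z| = 1/|Y| = 85.47 Ω, ∠Z = −∠Y = 15.96°
cos φ = cos(15.96°) = 0.9614

0.9614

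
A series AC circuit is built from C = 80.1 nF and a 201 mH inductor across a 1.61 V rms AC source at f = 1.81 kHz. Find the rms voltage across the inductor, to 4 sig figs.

ω = 2πf = 11370 rad/s
X_L = ωL = 2286 Ω
X_C = 1/(ωC) = 1098 Ω
Net reactance X = X_L − X_C = 1188 Ω
Z = j1188 Ω
|Z| = √(0² + 1188²) = 1188 Ω
I = V/|Z| = 1.355 mA
V_L = I·|Z_L| = 0.001355 × 2286 = 3.098 V

3.098 V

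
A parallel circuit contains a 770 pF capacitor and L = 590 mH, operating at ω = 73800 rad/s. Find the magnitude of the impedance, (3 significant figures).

29500 Ω

X_L = ωL = 43500 Ω
X_C = 1/(ωC) = 17600 Ω
Parallel: admittances add. Y = 1/(jωL) + jωC
Y = (0 + j3.39e-05) S
|Y| = 3.39e-05 S → |Z| = 1/|Y| = 29500 Ω, ∠Z = −∠Y = -90.0°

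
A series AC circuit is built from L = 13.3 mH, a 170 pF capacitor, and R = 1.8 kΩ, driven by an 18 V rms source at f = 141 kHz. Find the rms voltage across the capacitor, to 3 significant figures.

ω = 2πf = 885900 rad/s
X_L = ωL = 11800 Ω
X_C = 1/(ωC) = 6640 Ω
Net reactance X = X_L − X_C = 5140 Ω
Z = 1800 + j5140 Ω
|Z| = √(1800² + 5140²) = 5450 Ω
I = V/|Z| = 3.30 mA
V_C = I·|Z_C| = 0.00330 × 6640 = 21.9 V

21.9 V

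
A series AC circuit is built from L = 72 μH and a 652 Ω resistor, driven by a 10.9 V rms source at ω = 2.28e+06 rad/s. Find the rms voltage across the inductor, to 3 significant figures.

X_L = ωL = 164 Ω
Z = 652 + j164 Ω
|Z| = √(652² + 164²) = 672 Ω
I = V/|Z| = 16.2 mA
V_L = I·|Z_L| = 0.0162 × 164 = 2.66 V

2.66 V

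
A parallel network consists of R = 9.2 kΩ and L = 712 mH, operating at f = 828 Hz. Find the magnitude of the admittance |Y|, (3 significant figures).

ω = 2πf = 5202 rad/s
X_L = ωL = 3700 Ω
Parallel: admittances add. Y = 1/R + 1/(jωL)
Y = (0.000109 − j0.000270) S
|Y| = 0.000291 S → |Z| = 1/|Y| = 3440 Ω, ∠Z = −∠Y = 68.1°

291 μS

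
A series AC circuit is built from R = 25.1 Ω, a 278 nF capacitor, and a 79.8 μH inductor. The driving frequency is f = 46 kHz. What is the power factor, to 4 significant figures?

ω = 2πf = 289000 rad/s
X_L = ωL = 23.06 Ω
X_C = 1/(ωC) = 12.45 Ω
Net reactance X = X_L − X_C = 10.62 Ω
Z = 25.10 + j10.62 Ω
|Z| = √(25.10² + 10.62²) = 27.25 Ω
∠Z = arctan(10.62/25.10) = 22.93°
cos φ = cos(22.93°) = 0.9210

0.9210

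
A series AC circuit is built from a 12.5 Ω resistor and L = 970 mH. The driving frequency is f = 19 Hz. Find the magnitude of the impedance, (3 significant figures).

ω = 2πf = 119.4 rad/s
X_L = ωL = 116 Ω
Z = 12.5 + j116 Ω
|Z| = √(12.5² + 116²) = 116 Ω

116 Ω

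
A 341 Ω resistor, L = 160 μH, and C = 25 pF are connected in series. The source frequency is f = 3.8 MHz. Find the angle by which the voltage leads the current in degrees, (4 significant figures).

80.97°

ω = 2πf = 2.388e+07 rad/s
X_L = ωL = 3820 Ω
X_C = 1/(ωC) = 1675 Ω
Net reactance X = X_L − X_C = 2145 Ω
Z = 341.0 + j2145 Ω
|Z| = √(341.0² + 2145²) = 2172 Ω
∠Z = arctan(2145/341.0) = 80.97°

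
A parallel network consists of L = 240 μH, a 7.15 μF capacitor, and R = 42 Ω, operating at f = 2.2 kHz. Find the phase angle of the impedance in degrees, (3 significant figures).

83.3°

ω = 2πf = 13820 rad/s
X_L = ωL = 3.32 Ω
X_C = 1/(ωC) = 10.1 Ω
Parallel: admittances add. Y = 1/R + 1/(jωL) + jωC
Y = (0.0238 − j0.203) S
|Y| = 0.204 S → |Z| = 1/|Y| = 4.90 Ω, ∠Z = −∠Y = 83.3°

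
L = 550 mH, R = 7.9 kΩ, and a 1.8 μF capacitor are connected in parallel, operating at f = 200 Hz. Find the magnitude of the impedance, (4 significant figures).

ω = 2πf = 1257 rad/s
X_L = ωL = 691.2 Ω
X_C = 1/(ωC) = 442.1 Ω
Parallel: admittances add. Y = 1/R + 1/(jωL) + jωC
Y = (0.0001266 + j0.0008151) S
|Y| = 0.0008249 S → |Z| = 1/|Y| = 1212 Ω, ∠Z = −∠Y = -81.17°

1212 Ω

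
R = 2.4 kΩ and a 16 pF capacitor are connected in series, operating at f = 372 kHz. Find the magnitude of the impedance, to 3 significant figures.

ω = 2πf = 2.337e+06 rad/s
X_C = 1/(ωC) = 26700 Ω
Z = 2400 − j26700 Ω
|Z| = √(2400² + 26700²) = 26800 Ω

26800 Ω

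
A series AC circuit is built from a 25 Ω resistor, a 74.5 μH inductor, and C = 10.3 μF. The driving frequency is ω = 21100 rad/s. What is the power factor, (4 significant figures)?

0.9927

X_L = ωL = 1.572 Ω
X_C = 1/(ωC) = 4.601 Ω
Net reactance X = X_L − X_C = -3.029 Ω
Z = 25.00 − j3.029 Ω
|Z| = √(25.00² + 3.029²) = 25.18 Ω
∠Z = arctan(-3.029/25.00) = -6.909°
cos φ = cos(-6.909°) = 0.9927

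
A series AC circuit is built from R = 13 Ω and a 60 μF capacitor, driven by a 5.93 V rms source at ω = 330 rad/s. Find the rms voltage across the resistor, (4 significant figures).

X_C = 1/(ωC) = 50.51 Ω
Z = 13.00 − j50.51 Ω
|Z| = √(13.00² + 50.51²) = 52.15 Ω
I = V/|Z| = 113.7 mA
V_R = I·|Z_R| = 0.1137 × 13.00 = 1.478 V

1.478 V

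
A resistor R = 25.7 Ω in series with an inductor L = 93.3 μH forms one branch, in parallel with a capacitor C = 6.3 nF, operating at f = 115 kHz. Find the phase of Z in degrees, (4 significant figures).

59.55°

ω = 2πf = 722600 rad/s
X_L = ωL = 67.42 Ω
X_C = 1/(ωC) = 219.7 Ω
Branch 1 (R+jX_L): Z₁ = 25.70 + j67.42 Ω, |Z₁| = 72.15 Ω
Branch 2 (−jX_C): Z₂ = −j219.7 Ω
Parallel: Z = Z₁Z₂/(Z₁+Z₂), |Z| = 102.6 Ω, ∠Z = 59.55°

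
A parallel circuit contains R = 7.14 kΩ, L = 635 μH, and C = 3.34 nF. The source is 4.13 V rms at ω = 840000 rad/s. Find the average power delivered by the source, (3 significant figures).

2.39 mW

X_L = ωL = 533 Ω
X_C = 1/(ωC) = 356 Ω
Parallel: admittances add. Y = 1/R + 1/(jωL) + jωC
Y = (0.000140 + j0.000931) S
|Y| = 0.000941 S → |Z| = 1/|Y| = 1060 Ω, ∠Z = −∠Y = -81.4°
I = V/|Z| = 3.89 mA
P = VI cos φ = 4.13 × 0.00389 × cos(-81.4°) = 2.39 mW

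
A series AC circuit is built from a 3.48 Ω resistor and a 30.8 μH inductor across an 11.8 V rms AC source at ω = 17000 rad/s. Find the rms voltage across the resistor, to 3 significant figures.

11.7 V

X_L = ωL = 0.524 Ω
Z = 3.48 + j0.524 Ω
|Z| = √(3.48² + 0.524²) = 3.52 Ω
I = V/|Z| = 3.35 A
V_R = I·|Z_R| = 3.35 × 3.48 = 11.7 V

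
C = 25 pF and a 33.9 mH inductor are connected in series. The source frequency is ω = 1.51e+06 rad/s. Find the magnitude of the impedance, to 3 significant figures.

24700 Ω

X_L = ωL = 51200 Ω
X_C = 1/(ωC) = 26500 Ω
Net reactance X = X_L − X_C = 24700 Ω
Z = j24700 Ω
|Z| = √(0² + 24700²) = 24700 Ω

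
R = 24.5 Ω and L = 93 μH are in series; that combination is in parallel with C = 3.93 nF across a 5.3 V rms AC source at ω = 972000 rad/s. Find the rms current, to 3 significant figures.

X_L = ωL = 90.4 Ω
X_C = 1/(ωC) = 262 Ω
Branch 1 (R+jX_L): Z₁ = 24.5 + j90.4 Ω, |Z₁| = 93.7 Ω
Branch 2 (−jX_C): Z₂ = −j262 Ω
Parallel: Z = Z₁Z₂/(Z₁+Z₂), |Z| = 142 Ω, ∠Z = 66.7°
I = V/|Z| = 5.3/142 = 37.4 mA

37.4 mA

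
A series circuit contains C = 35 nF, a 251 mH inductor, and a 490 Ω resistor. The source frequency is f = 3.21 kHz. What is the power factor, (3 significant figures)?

0.133

ω = 2πf = 20170 rad/s
X_L = ωL = 5060 Ω
X_C = 1/(ωC) = 1420 Ω
Net reactance X = X_L − X_C = 3650 Ω
Z = 490 + j3650 Ω
|Z| = √(490² + 3650²) = 3680 Ω
∠Z = arctan(3650/490) = 82.3°
cos φ = cos(82.3°) = 0.133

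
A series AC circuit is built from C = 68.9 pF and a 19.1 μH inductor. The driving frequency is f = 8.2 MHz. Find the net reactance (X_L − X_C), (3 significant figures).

ω = 2πf = 5.152e+07 rad/s
X_L = ωL = 984 Ω
X_C = 1/(ωC) = 282 Ω
X = 984 − 282 = 702 Ω

702 Ω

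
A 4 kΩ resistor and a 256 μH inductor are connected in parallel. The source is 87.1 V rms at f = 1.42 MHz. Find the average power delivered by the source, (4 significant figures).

ω = 2πf = 8.922e+06 rad/s
X_L = ωL = 2284 Ω
Parallel: admittances add. Y = 1/R + 1/(jωL)
Y = (0.0002500 − j0.0004378) S
|Y| = 0.0005042 S → |Z| = 1/|Y| = 1983 Ω, ∠Z = −∠Y = 60.27°
I = V/|Z| = 43.91 mA
P = VI cos φ = 87.1 × 0.04391 × cos(60.27°) = 1.897 W

1.897 W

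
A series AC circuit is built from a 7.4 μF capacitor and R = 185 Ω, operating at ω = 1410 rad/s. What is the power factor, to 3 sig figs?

X_C = 1/(ωC) = 95.8 Ω
Z = 185 − j95.8 Ω
|Z| = √(185² + 95.8²) = 208 Ω
∠Z = arctan(-95.8/185) = -27.4°
cos φ = cos(-27.4°) = 0.888

0.888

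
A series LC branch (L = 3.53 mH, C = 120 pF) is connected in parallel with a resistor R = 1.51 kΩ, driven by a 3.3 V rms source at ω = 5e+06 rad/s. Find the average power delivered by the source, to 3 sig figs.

X_L = ωL = 17600 Ω
X_C = 1/(ωC) = 1670 Ω
Branch 1: Z₁ = R = 1510 Ω
Branch 2 (series LC): Z₂ = j(X_L − X_C) = j16000 Ω
Parallel: Z = Z₁Z₂/(Z₁+Z₂), |Z| = 1500 Ω, ∠Z = 5.40°
I = V/|Z| = 2.20 mA
P = VI cos φ = 3.3 × 0.00220 × cos(5.40°) = 7.21 mW

7.21 mW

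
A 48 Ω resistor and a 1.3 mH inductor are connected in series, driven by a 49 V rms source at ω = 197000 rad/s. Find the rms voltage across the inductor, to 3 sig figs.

X_L = ωL = 256 Ω
Z = 48.0 + j256 Ω
|Z| = √(48.0² + 256²) = 261 Ω
I = V/|Z| = 188 mA
V_L = I·|Z_L| = 0.188 × 256 = 48.2 V

48.2 V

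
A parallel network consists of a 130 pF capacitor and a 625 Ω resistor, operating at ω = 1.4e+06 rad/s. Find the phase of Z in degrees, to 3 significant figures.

X_C = 1/(ωC) = 5490 Ω
Parallel: admittances add. Y = 1/R + jωC
Y = (0.00160 + j0.000182) S
|Y| = 0.00161 S → |Z| = 1/|Y| = 621 Ω, ∠Z = −∠Y = -6.49°

-6.49°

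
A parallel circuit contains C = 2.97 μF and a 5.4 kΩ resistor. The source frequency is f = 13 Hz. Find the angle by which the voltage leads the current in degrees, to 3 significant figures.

-52.6°

ω = 2πf = 81.68 rad/s
X_C = 1/(ωC) = 4120 Ω
Parallel: admittances add. Y = 1/R + jωC
Y = (0.000185 + j0.000243) S
|Y| = 0.000305 S → |Z| = 1/|Y| = 3280 Ω, ∠Z = −∠Y = -52.6°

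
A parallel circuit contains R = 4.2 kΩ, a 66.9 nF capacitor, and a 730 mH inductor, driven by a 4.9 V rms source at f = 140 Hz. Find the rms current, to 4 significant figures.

7.434 mA

ω = 2πf = 879.6 rad/s
X_L = ωL = 642.1 Ω
X_C = 1/(ωC) = 16990 Ω
Parallel: admittances add. Y = 1/R + 1/(jωL) + jωC
Y = (0.0002381 − j0.001498) S
|Y| = 0.001517 S → |Z| = 1/|Y| = 659.1 Ω, ∠Z = −∠Y = 80.97°
I = V/|Z| = 4.9/659.1 = 7.434 mA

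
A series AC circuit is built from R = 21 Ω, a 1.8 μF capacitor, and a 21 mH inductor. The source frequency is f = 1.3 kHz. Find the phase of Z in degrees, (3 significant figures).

78.5°

ω = 2πf = 8168 rad/s
X_L = ωL = 172 Ω
X_C = 1/(ωC) = 68.0 Ω
Net reactance X = X_L − X_C = 104 Ω
Z = 21.0 + j104 Ω
|Z| = √(21.0² + 104²) = 106 Ω
∠Z = arctan(104/21.0) = 78.5°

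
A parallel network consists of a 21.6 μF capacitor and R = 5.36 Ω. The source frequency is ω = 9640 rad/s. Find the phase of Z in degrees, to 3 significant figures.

-48.1°

X_C = 1/(ωC) = 4.80 Ω
Parallel: admittances add. Y = 1/R + jωC
Y = (0.187 + j0.208) S
|Y| = 0.280 S → |Z| = 1/|Y| = 3.58 Ω, ∠Z = −∠Y = -48.1°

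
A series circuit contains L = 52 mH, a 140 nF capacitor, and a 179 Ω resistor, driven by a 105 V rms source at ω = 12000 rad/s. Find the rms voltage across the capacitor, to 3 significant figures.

X_L = ωL = 624 Ω
X_C = 1/(ωC) = 595 Ω
Net reactance X = X_L − X_C = 28.8 Ω
Z = 179 + j28.8 Ω
|Z| = √(179² + 28.8²) = 181 Ω
I = V/|Z| = 579 mA
V_C = I·|Z_C| = 0.579 × 595 = 345 V

345 V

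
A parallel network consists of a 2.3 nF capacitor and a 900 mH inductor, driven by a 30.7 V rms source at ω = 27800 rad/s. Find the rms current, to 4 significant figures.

735.9 μA

X_L = ωL = 25020 Ω
X_C = 1/(ωC) = 15640 Ω
Parallel: admittances add. Y = 1/(jωL) + jωC
Y = (0 + j2.397e-05) S
|Y| = 2.397e-05 S → |Z| = 1/|Y| = 41720 Ω, ∠Z = −∠Y = -90.00°
I = V/|Z| = 30.7/41720 = 735.9 μA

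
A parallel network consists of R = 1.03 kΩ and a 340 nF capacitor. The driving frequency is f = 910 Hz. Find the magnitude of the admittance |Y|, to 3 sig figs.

2.17 mS

ω = 2πf = 5718 rad/s
X_C = 1/(ωC) = 514 Ω
Parallel: admittances add. Y = 1/R + jωC
Y = (0.000971 + j0.00194) S
|Y| = 0.00217 S → |Z| = 1/|Y| = 460 Ω, ∠Z = −∠Y = -63.5°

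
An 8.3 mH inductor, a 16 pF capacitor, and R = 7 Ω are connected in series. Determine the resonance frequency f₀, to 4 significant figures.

ω₀ = 1/√(LC) = 1/√(0.0083 × 1.6e-11) = 2.744e+06 rad/s
f₀ = ω₀/(2π) = 436.7 kHz

436.7 kHz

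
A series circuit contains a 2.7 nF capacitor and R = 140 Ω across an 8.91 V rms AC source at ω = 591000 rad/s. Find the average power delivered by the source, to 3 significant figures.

27.0 mW

X_C = 1/(ωC) = 627 Ω
Z = 140 − j627 Ω
|Z| = √(140² + 627²) = 642 Ω
∠Z = arctan(-627/140) = -77.4°
I = V/|Z| = 13.9 mA
P = VI cos φ = 8.91 × 0.0139 × cos(-77.4°) = 27.0 mW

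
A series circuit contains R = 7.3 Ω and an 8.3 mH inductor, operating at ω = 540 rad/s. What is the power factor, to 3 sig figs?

0.852

X_L = ωL = 4.48 Ω
Z = 7.30 + j4.48 Ω
|Z| = √(7.30² + 4.48²) = 8.57 Ω
∠Z = arctan(4.48/7.30) = 31.5°
cos φ = cos(31.5°) = 0.852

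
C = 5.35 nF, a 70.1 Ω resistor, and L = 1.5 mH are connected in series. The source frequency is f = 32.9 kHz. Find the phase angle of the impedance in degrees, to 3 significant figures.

-83.3°

ω = 2πf = 206700 rad/s
X_L = ωL = 310 Ω
X_C = 1/(ωC) = 904 Ω
Net reactance X = X_L − X_C = -594 Ω
Z = 70.1 − j594 Ω
|Z| = √(70.1² + 594²) = 598 Ω
∠Z = arctan(-594/70.1) = -83.3°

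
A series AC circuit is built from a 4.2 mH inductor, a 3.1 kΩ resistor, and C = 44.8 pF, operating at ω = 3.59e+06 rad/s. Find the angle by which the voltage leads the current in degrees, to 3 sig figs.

70.7°

X_L = ωL = 15100 Ω
X_C = 1/(ωC) = 6220 Ω
Net reactance X = X_L − X_C = 8860 Ω
Z = 3100 + j8860 Ω
|Z| = √(3100² + 8860²) = 9390 Ω
∠Z = arctan(8860/3100) = 70.7°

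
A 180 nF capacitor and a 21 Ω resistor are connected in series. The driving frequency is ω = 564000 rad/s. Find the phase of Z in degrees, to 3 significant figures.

-25.1°

X_C = 1/(ωC) = 9.85 Ω
Z = 21.0 − j9.85 Ω
|Z| = √(21.0² + 9.85²) = 23.2 Ω
∠Z = arctan(-9.85/21.0) = -25.1°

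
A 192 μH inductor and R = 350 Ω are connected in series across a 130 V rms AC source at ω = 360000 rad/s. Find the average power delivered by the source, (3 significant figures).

46.5 W

X_L = ωL = 69.1 Ω
Z = 350 + j69.1 Ω
|Z| = √(350² + 69.1²) = 357 Ω
∠Z = arctan(69.1/350) = 11.2°
I = V/|Z| = 364 mA
P = VI cos φ = 130 × 0.364 × cos(11.2°) = 46.5 W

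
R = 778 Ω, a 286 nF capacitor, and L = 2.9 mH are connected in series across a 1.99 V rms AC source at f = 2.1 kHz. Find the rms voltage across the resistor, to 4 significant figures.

1.911 V

ω = 2πf = 13190 rad/s
X_L = ωL = 38.26 Ω
X_C = 1/(ωC) = 265.0 Ω
Net reactance X = X_L − X_C = -226.7 Ω
Z = 778.0 − j226.7 Ω
|Z| = √(778.0² + 226.7²) = 810.4 Ω
I = V/|Z| = 2.456 mA
V_R = I·|Z_R| = 0.002456 × 778.0 = 1.911 V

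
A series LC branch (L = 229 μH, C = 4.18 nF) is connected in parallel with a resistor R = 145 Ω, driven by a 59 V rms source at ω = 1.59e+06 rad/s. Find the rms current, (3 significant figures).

492 mA

X_L = ωL = 364 Ω
X_C = 1/(ωC) = 150 Ω
Branch 1: Z₁ = R = 145 Ω
Branch 2 (series LC): Z₂ = j(X_L − X_C) = j214 Ω
Parallel: Z = Z₁Z₂/(Z₁+Z₂), |Z| = 120 Ω, ∠Z = 34.2°
I = V/|Z| = 59/120 = 492 mA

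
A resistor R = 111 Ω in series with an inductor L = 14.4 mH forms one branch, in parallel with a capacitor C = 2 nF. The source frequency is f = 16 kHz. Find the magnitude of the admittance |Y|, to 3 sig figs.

ω = 2πf = 100500 rad/s
X_L = ωL = 1450 Ω
X_C = 1/(ωC) = 4970 Ω
Branch 1 (R+jX_L): Z₁ = 111 + j1450 Ω, |Z₁| = 1450 Ω
Branch 2 (−jX_C): Z₂ = −j4970 Ω
Parallel: Z = Z₁Z₂/(Z₁+Z₂), |Z| = 2050 Ω, ∠Z = 83.8°
|Y| = 1/|Z| = 489 μS

489 μS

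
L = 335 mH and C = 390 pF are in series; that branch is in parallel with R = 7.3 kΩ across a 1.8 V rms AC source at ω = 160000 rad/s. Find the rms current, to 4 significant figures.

251.2 μA

X_L = ωL = 53600 Ω
X_C = 1/(ωC) = 16030 Ω
Branch 1: Z₁ = R = 7300 Ω
Branch 2 (series LC): Z₂ = j(X_L − X_C) = j37570 Ω
Parallel: Z = Z₁Z₂/(Z₁+Z₂), |Z| = 7166 Ω, ∠Z = 10.99°
I = V/|Z| = 1.8/7166 = 251.2 μA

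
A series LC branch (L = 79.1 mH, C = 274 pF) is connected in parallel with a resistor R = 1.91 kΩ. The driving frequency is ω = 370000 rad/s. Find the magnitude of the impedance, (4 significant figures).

1901 Ω

X_L = ωL = 29270 Ω
X_C = 1/(ωC) = 9864 Ω
Branch 1: Z₁ = R = 1910 Ω
Branch 2 (series LC): Z₂ = j(X_L − X_C) = j19400 Ω
Parallel: Z = Z₁Z₂/(Z₁+Z₂), |Z| = 1901 Ω, ∠Z = 5.622°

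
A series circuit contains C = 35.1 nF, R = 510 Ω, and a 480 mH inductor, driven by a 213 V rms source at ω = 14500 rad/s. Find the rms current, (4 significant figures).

42.42 mA

X_L = ωL = 6960 Ω
X_C = 1/(ωC) = 1965 Ω
Net reactance X = X_L − X_C = 4995 Ω
Z = 510.0 + j4995 Ω
|Z| = √(510.0² + 4995²) = 5021 Ω
I = V/|Z| = 213/5021 = 42.42 mA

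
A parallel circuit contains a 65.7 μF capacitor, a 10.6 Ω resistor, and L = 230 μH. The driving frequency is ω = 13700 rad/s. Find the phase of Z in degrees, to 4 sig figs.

-80.80°

X_L = ωL = 3.151 Ω
X_C = 1/(ωC) = 1.111 Ω
Parallel: admittances add. Y = 1/R + 1/(jωL) + jωC
Y = (0.09434 + j0.5827) S
|Y| = 0.5903 S → |Z| = 1/|Y| = 1.694 Ω, ∠Z = −∠Y = -80.80°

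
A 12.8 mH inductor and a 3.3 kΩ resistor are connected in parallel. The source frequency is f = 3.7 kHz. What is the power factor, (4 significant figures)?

ω = 2πf = 23250 rad/s
X_L = ωL = 297.6 Ω
Parallel: admittances add. Y = 1/R + 1/(jωL)
Y = (0.0003030 − j0.003361) S
|Y| = 0.003374 S → |Z| = 1/|Y| = 296.4 Ω, ∠Z = −∠Y = 84.85°
cos φ = cos(84.85°) = 0.08981

0.08981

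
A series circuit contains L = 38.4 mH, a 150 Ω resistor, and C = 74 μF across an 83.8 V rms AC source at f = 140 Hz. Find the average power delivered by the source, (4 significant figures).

46.12 W

ω = 2πf = 879.6 rad/s
X_L = ωL = 33.78 Ω
X_C = 1/(ωC) = 15.36 Ω
Net reactance X = X_L − X_C = 18.42 Ω
Z = 150.0 + j18.42 Ω
|Z| = √(150.0² + 18.42²) = 151.1 Ω
∠Z = arctan(18.42/150.0) = 6.999°
I = V/|Z| = 554.5 mA
P = VI cos φ = 83.8 × 0.5545 × cos(6.999°) = 46.12 W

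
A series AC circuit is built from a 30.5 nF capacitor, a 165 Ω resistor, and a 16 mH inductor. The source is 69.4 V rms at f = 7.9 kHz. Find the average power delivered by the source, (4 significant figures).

ω = 2πf = 49640 rad/s
X_L = ωL = 794.2 Ω
X_C = 1/(ωC) = 660.5 Ω
Net reactance X = X_L − X_C = 133.7 Ω
Z = 165.0 + j133.7 Ω
|Z| = √(165.0² + 133.7²) = 212.3 Ω
∠Z = arctan(133.7/165.0) = 39.01°
I = V/|Z| = 326.8 mA
P = VI cos φ = 69.4 × 0.3268 × cos(39.01°) = 17.62 W

17.62 W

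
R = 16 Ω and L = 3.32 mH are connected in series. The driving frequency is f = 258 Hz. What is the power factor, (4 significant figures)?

0.9478

ω = 2πf = 1621 rad/s
X_L = ωL = 5.382 Ω
Z = 16.00 + j5.382 Ω
|Z| = √(16.00² + 5.382²) = 16.88 Ω
∠Z = arctan(5.382/16.00) = 18.59°
cos φ = cos(18.59°) = 0.9478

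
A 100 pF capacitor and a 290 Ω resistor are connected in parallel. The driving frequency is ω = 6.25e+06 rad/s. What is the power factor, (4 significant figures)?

0.9840

X_C = 1/(ωC) = 1600 Ω
Parallel: admittances add. Y = 1/R + jωC
Y = (0.003448 + j0.0006250) S
|Y| = 0.003504 S → |Z| = 1/|Y| = 285.4 Ω, ∠Z = −∠Y = -10.27°
cos φ = cos(-10.27°) = 0.9840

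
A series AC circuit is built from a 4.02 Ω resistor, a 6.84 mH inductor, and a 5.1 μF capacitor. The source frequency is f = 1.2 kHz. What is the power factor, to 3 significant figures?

0.155

ω = 2πf = 7540 rad/s
X_L = ωL = 51.6 Ω
X_C = 1/(ωC) = 26.0 Ω
Net reactance X = X_L − X_C = 25.6 Ω
Z = 4.02 + j25.6 Ω
|Z| = √(4.02² + 25.6²) = 25.9 Ω
∠Z = arctan(25.6/4.02) = 81.1°
cos φ = cos(81.1°) = 0.155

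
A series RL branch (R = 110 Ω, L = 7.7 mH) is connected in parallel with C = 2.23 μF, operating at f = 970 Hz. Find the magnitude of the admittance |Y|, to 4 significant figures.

12.86 mS

ω = 2πf = 6095 rad/s
X_L = ωL = 46.93 Ω
X_C = 1/(ωC) = 73.58 Ω
Branch 1 (R+jX_L): Z₁ = 110.0 + j46.93 Ω, |Z₁| = 119.6 Ω
Branch 2 (−jX_C): Z₂ = −j73.58 Ω
Parallel: Z = Z₁Z₂/(Z₁+Z₂), |Z| = 77.74 Ω, ∠Z = -53.28°
|Y| = 1/|Z| = 12.86 mS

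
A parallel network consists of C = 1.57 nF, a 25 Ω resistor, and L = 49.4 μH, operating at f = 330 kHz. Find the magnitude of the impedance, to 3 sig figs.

ω = 2πf = 2.073e+06 rad/s
X_L = ωL = 102 Ω
X_C = 1/(ωC) = 307 Ω
Parallel: admittances add. Y = 1/R + 1/(jωL) + jωC
Y = (0.0400 − j0.00651) S
|Y| = 0.0405 S → |Z| = 1/|Y| = 24.7 Ω, ∠Z = −∠Y = 9.24°

24.7 Ω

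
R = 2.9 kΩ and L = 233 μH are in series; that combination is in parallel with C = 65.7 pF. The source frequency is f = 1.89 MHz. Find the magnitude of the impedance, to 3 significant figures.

ω = 2πf = 1.188e+07 rad/s
X_L = ωL = 2770 Ω
X_C = 1/(ωC) = 1280 Ω
Branch 1 (R+jX_L): Z₁ = 2900 + j2770 Ω, |Z₁| = 4010 Ω
Branch 2 (−jX_C): Z₂ = −j1280 Ω
Parallel: Z = Z₁Z₂/(Z₁+Z₂), |Z| = 1580 Ω, ∠Z = -73.5°

1580 Ω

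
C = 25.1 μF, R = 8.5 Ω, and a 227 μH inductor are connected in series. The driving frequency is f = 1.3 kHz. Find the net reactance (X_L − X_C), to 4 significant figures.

-3.023 Ω

ω = 2πf = 8168 rad/s
X_L = ωL = 1.854 Ω
X_C = 1/(ωC) = 4.878 Ω
X = 1.854 − 4.878 = -3.023 Ω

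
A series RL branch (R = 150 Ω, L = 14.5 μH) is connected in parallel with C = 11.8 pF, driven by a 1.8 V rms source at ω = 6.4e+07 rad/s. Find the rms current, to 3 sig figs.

613 μA

X_L = ωL = 928 Ω
X_C = 1/(ωC) = 1320 Ω
Branch 1 (R+jX_L): Z₁ = 150 + j928 Ω, |Z₁| = 940 Ω
Branch 2 (−jX_C): Z₂ = −j1320 Ω
Parallel: Z = Z₁Z₂/(Z₁+Z₂), |Z| = 2940 Ω, ∠Z = 60.1°
I = V/|Z| = 1.8/2940 = 613 μA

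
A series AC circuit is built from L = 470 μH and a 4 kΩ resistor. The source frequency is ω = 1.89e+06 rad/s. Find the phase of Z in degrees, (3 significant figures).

X_L = ωL = 888 Ω
Z = 4000 + j888 Ω
|Z| = √(4000² + 888²) = 4100 Ω
∠Z = arctan(888/4000) = 12.5°

12.5°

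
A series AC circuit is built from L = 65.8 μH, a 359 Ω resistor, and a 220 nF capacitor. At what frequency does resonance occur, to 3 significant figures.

41.8 kHz

ω₀ = 1/√(LC) = 1/√(6.58e-05 × 2.2e-07) = 262800 rad/s
f₀ = ω₀/(2π) = 41.8 kHz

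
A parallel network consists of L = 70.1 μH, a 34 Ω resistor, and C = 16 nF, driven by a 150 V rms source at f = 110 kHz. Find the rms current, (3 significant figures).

4.64 A

ω = 2πf = 691200 rad/s
X_L = ωL = 48.4 Ω
X_C = 1/(ωC) = 90.4 Ω
Parallel: admittances add. Y = 1/R + 1/(jωL) + jωC
Y = (0.0294 − j0.00958) S
|Y| = 0.0309 S → |Z| = 1/|Y| = 32.3 Ω, ∠Z = −∠Y = 18.0°
I = V/|Z| = 150/32.3 = 4.64 A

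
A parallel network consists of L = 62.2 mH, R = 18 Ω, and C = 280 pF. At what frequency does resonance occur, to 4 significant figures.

ω₀ = 1/√(LC) = 1/√(0.0622 × 2.8e-10) = 239600 rad/s
f₀ = ω₀/(2π) = 38.14 kHz

38.14 kHz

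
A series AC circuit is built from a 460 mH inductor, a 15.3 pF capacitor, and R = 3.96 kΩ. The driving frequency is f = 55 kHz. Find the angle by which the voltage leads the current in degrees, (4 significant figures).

ω = 2πf = 345600 rad/s
X_L = ωL = 159000 Ω
X_C = 1/(ωC) = 189100 Ω
Net reactance X = X_L − X_C = -30170 Ω
Z = 3960 − j30170 Ω
|Z| = √(3960² + 30170²) = 30430 Ω
∠Z = arctan(-30170/3960) = -82.52°

-82.52°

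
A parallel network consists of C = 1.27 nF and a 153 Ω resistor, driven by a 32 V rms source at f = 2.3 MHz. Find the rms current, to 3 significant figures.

ω = 2πf = 1.445e+07 rad/s
X_C = 1/(ωC) = 54.5 Ω
Parallel: admittances add. Y = 1/R + jωC
Y = (0.00654 + j0.0184) S
|Y| = 0.0195 S → |Z| = 1/|Y| = 51.3 Ω, ∠Z = −∠Y = -70.4°
I = V/|Z| = 32/51.3 = 623 mA

623 mA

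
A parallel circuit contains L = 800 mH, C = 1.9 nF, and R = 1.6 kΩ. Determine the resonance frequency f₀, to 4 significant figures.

ω₀ = 1/√(LC) = 1/√(0.8 × 1.9e-09) = 25650 rad/s
f₀ = ω₀/(2π) = 4.082 kHz

4.082 kHz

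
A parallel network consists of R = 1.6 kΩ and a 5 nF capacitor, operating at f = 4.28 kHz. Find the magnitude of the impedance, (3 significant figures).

1560 Ω

ω = 2πf = 26890 rad/s
X_C = 1/(ωC) = 7440 Ω
Parallel: admittances add. Y = 1/R + jωC
Y = (0.000625 + j0.000134) S
|Y| = 0.000639 S → |Z| = 1/|Y| = 1560 Ω, ∠Z = −∠Y = -12.1°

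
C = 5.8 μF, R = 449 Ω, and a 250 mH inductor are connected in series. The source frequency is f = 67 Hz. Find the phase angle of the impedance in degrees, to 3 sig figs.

-34.1°

ω = 2πf = 421.0 rad/s
X_L = ωL = 105 Ω
X_C = 1/(ωC) = 410 Ω
Net reactance X = X_L − X_C = -304 Ω
Z = 449 − j304 Ω
|Z| = √(449² + 304²) = 542 Ω
∠Z = arctan(-304/449) = -34.1°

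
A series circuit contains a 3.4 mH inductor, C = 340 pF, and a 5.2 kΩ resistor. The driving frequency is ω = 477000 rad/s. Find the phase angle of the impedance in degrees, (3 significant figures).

X_L = ωL = 1620 Ω
X_C = 1/(ωC) = 6170 Ω
Net reactance X = X_L − X_C = -4540 Ω
Z = 5200 − j4540 Ω
|Z| = √(5200² + 4540²) = 6910 Ω
∠Z = arctan(-4540/5200) = -41.1°

-41.1°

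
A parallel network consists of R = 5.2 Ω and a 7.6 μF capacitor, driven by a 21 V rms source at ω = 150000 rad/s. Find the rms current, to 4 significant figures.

X_C = 1/(ωC) = 0.8772 Ω
Parallel: admittances add. Y = 1/R + jωC
Y = (0.1923 + j1.140) S
|Y| = 1.156 S → |Z| = 1/|Y| = 0.8650 Ω, ∠Z = −∠Y = -80.42°
I = V/|Z| = 21/0.8650 = 24.28 A

24.28 A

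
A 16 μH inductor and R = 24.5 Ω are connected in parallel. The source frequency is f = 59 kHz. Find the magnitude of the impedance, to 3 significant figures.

ω = 2πf = 370700 rad/s
X_L = ωL = 5.93 Ω
Parallel: admittances add. Y = 1/R + 1/(jωL)
Y = (0.0408 − j0.169) S
|Y| = 0.173 S → |Z| = 1/|Y| = 5.76 Ω, ∠Z = −∠Y = 76.4°

5.76 Ω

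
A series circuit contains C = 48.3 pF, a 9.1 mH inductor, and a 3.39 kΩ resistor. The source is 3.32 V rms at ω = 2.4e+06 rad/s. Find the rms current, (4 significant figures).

X_L = ωL = 21840 Ω
X_C = 1/(ωC) = 8627 Ω
Net reactance X = X_L − X_C = 13210 Ω
Z = 3390 + j13210 Ω
|Z| = √(3390² + 13210²) = 13640 Ω
I = V/|Z| = 3.32/13640 = 243.4 μA

243.4 μA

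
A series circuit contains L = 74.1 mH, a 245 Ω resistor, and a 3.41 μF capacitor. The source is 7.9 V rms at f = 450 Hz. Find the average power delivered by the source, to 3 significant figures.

215 mW

ω = 2πf = 2827 rad/s
X_L = ωL = 210 Ω
X_C = 1/(ωC) = 104 Ω
Net reactance X = X_L − X_C = 106 Ω
Z = 245 + j106 Ω
|Z| = √(245² + 106²) = 267 Ω
∠Z = arctan(106/245) = 23.4°
I = V/|Z| = 29.6 mA
P = VI cos φ = 7.9 × 0.0296 × cos(23.4°) = 215 mW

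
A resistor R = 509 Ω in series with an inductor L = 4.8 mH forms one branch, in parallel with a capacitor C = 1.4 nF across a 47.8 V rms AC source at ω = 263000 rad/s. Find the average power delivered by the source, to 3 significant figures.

X_L = ωL = 1260 Ω
X_C = 1/(ωC) = 2720 Ω
Branch 1 (R+jX_L): Z₁ = 509 + j1260 Ω, |Z₁| = 1360 Ω
Branch 2 (−jX_C): Z₂ = −j2720 Ω
Parallel: Z = Z₁Z₂/(Z₁+Z₂), |Z| = 2400 Ω, ∠Z = 48.7°
I = V/|Z| = 19.9 mA
P = VI cos φ = 47.8 × 0.0199 × cos(48.7°) = 628 mW

628 mW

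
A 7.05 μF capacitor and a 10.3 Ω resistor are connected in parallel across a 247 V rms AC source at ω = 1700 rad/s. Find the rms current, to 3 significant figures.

X_C = 1/(ωC) = 83.4 Ω
Parallel: admittances add. Y = 1/R + jωC
Y = (0.0971 + j0.0120) S
|Y| = 0.0978 S → |Z| = 1/|Y| = 10.2 Ω, ∠Z = −∠Y = -7.04°
I = V/|Z| = 247/10.2 = 24.2 A

24.2 A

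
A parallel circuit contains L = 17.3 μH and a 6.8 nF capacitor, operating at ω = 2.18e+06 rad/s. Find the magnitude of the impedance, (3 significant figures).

85.5 Ω

X_L = ωL = 37.7 Ω
X_C = 1/(ωC) = 67.5 Ω
Parallel: admittances add. Y = 1/(jωL) + jωC
Y = (0 − j0.0117) S
|Y| = 0.0117 S → |Z| = 1/|Y| = 85.5 Ω, ∠Z = −∠Y = 90.0°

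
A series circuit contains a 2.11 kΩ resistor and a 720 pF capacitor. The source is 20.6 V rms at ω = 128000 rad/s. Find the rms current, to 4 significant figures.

1.864 mA

X_C = 1/(ωC) = 10850 Ω
Z = 2110 − j10850 Ω
|Z| = √(2110² + 10850²) = 11050 Ω
I = V/|Z| = 20.6/11050 = 1.864 mA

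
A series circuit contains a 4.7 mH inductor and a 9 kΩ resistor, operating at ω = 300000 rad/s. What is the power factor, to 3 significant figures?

X_L = ωL = 1410 Ω
Z = 9000 + j1410 Ω
|Z| = √(9000² + 1410²) = 9110 Ω
∠Z = arctan(1410/9000) = 8.90°
cos φ = cos(8.90°) = 0.988

0.988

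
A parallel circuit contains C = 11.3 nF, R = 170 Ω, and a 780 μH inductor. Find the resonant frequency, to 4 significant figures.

53.61 kHz

ω₀ = 1/√(LC) = 1/√(0.00078 × 1.13e-08) = 336800 rad/s
f₀ = ω₀/(2π) = 53.61 kHz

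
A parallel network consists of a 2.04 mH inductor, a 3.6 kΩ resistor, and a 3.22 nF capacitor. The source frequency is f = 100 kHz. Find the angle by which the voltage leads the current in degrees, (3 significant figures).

ω = 2πf = 628300 rad/s
X_L = ωL = 1280 Ω
X_C = 1/(ωC) = 494 Ω
Parallel: admittances add. Y = 1/R + 1/(jωL) + jωC
Y = (0.000278 + j0.00124) S
|Y| = 0.00127 S → |Z| = 1/|Y| = 785 Ω, ∠Z = −∠Y = -77.4°

-77.4°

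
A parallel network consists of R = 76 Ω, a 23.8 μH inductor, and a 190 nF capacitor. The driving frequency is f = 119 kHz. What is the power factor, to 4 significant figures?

0.1515

ω = 2πf = 747700 rad/s
X_L = ωL = 17.80 Ω
X_C = 1/(ωC) = 7.039 Ω
Parallel: admittances add. Y = 1/R + 1/(jωL) + jωC
Y = (0.01316 + j0.08587) S
|Y| = 0.08687 S → |Z| = 1/|Y| = 11.51 Ω, ∠Z = −∠Y = -81.29°
cos φ = cos(-81.29°) = 0.1515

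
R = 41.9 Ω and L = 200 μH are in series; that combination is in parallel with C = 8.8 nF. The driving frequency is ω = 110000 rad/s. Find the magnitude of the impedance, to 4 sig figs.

48.31 Ω

X_L = ωL = 22.00 Ω
X_C = 1/(ωC) = 1033 Ω
Branch 1 (R+jX_L): Z₁ = 41.90 + j22.00 Ω, |Z₁| = 47.32 Ω
Branch 2 (−jX_C): Z₂ = −j1033 Ω
Parallel: Z = Z₁Z₂/(Z₁+Z₂), |Z| = 48.31 Ω, ∠Z = 25.33°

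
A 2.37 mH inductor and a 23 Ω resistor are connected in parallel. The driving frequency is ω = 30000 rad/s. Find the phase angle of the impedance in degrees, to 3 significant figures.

X_L = ωL = 71.1 Ω
Parallel: admittances add. Y = 1/R + 1/(jωL)
Y = (0.0435 − j0.0141) S
|Y| = 0.0457 S → |Z| = 1/|Y| = 21.9 Ω, ∠Z = −∠Y = 17.9°

17.9°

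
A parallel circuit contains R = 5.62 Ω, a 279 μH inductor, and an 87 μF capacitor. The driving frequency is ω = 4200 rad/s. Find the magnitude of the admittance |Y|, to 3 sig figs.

X_L = ωL = 1.17 Ω
X_C = 1/(ωC) = 2.74 Ω
Parallel: admittances add. Y = 1/R + 1/(jωL) + jωC
Y = (0.178 − j0.488) S
|Y| = 0.519 S → |Z| = 1/|Y| = 1.93 Ω, ∠Z = −∠Y = 70.0°

519 mS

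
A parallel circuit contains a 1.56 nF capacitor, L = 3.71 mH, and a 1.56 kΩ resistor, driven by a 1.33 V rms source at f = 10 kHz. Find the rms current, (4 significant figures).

5.640 mA

ω = 2πf = 62830 rad/s
X_L = ωL = 233.1 Ω
X_C = 1/(ωC) = 10200 Ω
Parallel: admittances add. Y = 1/R + 1/(jωL) + jωC
Y = (0.0006410 − j0.004192) S
|Y| = 0.004241 S → |Z| = 1/|Y| = 235.8 Ω, ∠Z = −∠Y = 81.31°
I = V/|Z| = 1.33/235.8 = 5.640 mA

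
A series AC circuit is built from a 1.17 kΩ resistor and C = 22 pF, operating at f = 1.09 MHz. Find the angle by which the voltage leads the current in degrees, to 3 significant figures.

ω = 2πf = 6.849e+06 rad/s
X_C = 1/(ωC) = 6640 Ω
Z = 1170 − j6640 Ω
|Z| = √(1170² + 6640²) = 6740 Ω
∠Z = arctan(-6640/1170) = -80.0°

-80.0°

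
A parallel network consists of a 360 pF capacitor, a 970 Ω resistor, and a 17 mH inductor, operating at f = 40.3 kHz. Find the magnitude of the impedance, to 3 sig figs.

961 Ω

ω = 2πf = 253200 rad/s
X_L = ωL = 4300 Ω
X_C = 1/(ωC) = 11000 Ω
Parallel: admittances add. Y = 1/R + 1/(jωL) + jωC
Y = (0.00103 − j0.000141) S
|Y| = 0.00104 S → |Z| = 1/|Y| = 961 Ω, ∠Z = −∠Y = 7.80°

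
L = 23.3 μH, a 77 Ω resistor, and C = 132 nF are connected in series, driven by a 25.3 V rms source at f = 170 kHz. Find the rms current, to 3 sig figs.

320 mA

ω = 2πf = 1.068e+06 rad/s
X_L = ωL = 24.9 Ω
X_C = 1/(ωC) = 7.09 Ω
Net reactance X = X_L − X_C = 17.8 Ω
Z = 77.0 + j17.8 Ω
|Z| = √(77.0² + 17.8²) = 79.0 Ω
I = V/|Z| = 25.3/79.0 = 320 mA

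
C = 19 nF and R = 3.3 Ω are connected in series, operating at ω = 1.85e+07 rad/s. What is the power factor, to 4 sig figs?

0.7574

X_C = 1/(ωC) = 2.845 Ω
Z = 3.300 − j2.845 Ω
|Z| = √(3.300² + 2.845²) = 4.357 Ω
∠Z = arctan(-2.845/3.300) = -40.76°
cos φ = cos(-40.76°) = 0.7574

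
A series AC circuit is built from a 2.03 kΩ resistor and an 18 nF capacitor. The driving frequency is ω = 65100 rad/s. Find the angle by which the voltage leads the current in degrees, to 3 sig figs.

X_C = 1/(ωC) = 853 Ω
Z = 2030 − j853 Ω
|Z| = √(2030² + 853²) = 2200 Ω
∠Z = arctan(-853/2030) = -22.8°

-22.8°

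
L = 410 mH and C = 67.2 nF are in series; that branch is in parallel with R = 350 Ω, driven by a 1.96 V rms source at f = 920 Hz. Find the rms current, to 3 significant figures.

11.1 mA

ω = 2πf = 5781 rad/s
X_L = ωL = 2370 Ω
X_C = 1/(ωC) = 2570 Ω
Branch 1: Z₁ = R = 350 Ω
Branch 2 (series LC): Z₂ = j(X_L − X_C) = −j204 Ω
Parallel: Z = Z₁Z₂/(Z₁+Z₂), |Z| = 176 Ω, ∠Z = -59.7°
I = V/|Z| = 1.96/176 = 11.1 mA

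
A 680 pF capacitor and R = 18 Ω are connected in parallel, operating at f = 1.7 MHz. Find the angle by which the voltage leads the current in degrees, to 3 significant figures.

ω = 2πf = 1.068e+07 rad/s
X_C = 1/(ωC) = 138 Ω
Parallel: admittances add. Y = 1/R + jωC
Y = (0.0556 + j0.00726) S
|Y| = 0.0560 S → |Z| = 1/|Y| = 17.8 Ω, ∠Z = −∠Y = -7.45°

-7.45°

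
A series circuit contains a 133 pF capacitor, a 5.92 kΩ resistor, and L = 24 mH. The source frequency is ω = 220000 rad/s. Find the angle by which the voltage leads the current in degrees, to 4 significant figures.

-78.42°

X_L = ωL = 5280 Ω
X_C = 1/(ωC) = 34180 Ω
Net reactance X = X_L − X_C = -28900 Ω
Z = 5920 − j28900 Ω
|Z| = √(5920² + 28900²) = 29500 Ω
∠Z = arctan(-28900/5920) = -78.42°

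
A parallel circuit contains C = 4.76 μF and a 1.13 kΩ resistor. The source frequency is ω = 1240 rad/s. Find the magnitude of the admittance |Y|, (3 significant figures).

X_C = 1/(ωC) = 169 Ω
Parallel: admittances add. Y = 1/R + jωC
Y = (0.000885 + j0.00590) S
|Y| = 0.00597 S → |Z| = 1/|Y| = 168 Ω, ∠Z = −∠Y = -81.5°

5.97 mS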